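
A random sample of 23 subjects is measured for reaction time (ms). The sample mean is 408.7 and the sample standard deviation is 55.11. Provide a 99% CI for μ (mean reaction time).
(376.31, 441.09)

t-interval (σ unknown):
df = n - 1 = 22
t* = 2.819 for 99% confidence

Margin of error = t* · s/√n = 2.819 · 55.11/√23 = 32.39

CI: (376.31, 441.09)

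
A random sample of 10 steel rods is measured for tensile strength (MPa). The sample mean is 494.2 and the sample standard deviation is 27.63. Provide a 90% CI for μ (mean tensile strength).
(478.18, 510.22)

t-interval (σ unknown):
df = n - 1 = 9
t* = 1.833 for 90% confidence

Margin of error = t* · s/√n = 1.833 · 27.63/√10 = 16.02

CI: (478.18, 510.22)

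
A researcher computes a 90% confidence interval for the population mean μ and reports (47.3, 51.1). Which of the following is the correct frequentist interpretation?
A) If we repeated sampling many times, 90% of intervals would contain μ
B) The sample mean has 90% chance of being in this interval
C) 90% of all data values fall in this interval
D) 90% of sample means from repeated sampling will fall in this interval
A

A) Correct — this is the frequentist long-run coverage interpretation.
B) Wrong — x̄ is observed and sits in the interval by construction.
C) Wrong — a CI is about the parameter μ, not individual data values.
D) Wrong — coverage applies to intervals containing μ, not to future x̄ values.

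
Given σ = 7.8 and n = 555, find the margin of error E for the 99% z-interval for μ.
Margin of error = 0.85

Margin of error = z* · σ/√n
= 2.576 · 7.8/√555
= 2.576 · 7.8/23.5584
= 0.85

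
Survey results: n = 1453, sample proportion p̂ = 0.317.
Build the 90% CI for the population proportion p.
(0.297, 0.337)

Proportion CI:
SE = √(p̂(1-p̂)/n) = √(0.317 · 0.683 / 1453) = 0.01221

z* = 1.645
Margin = z* · SE = 1.645 · 0.01221 = 0.0201

CI: 0.317 ± 0.0201 = (0.297, 0.337)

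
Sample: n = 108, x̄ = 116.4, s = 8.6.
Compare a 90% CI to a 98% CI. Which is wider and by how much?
98% CI is wider by 1.16

df = 107
90% CI: t* = 1.659, (115.03, 117.77), width = 2 · t* · s/√n = 2.75
98% CI: t* = 2.362, (114.45, 118.35), width = 2 · t* · s/√n = 3.91

The 98% CI is wider by 3.91 - 2.75 = 1.16.
Higher confidence requires a wider interval.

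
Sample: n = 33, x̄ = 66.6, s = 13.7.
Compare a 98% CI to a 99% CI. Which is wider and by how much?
99% CI is wider by 1.38

df = 32
98% CI: t* = 2.449, (60.76, 72.44), width = 2 · t* · s/√n = 11.68
99% CI: t* = 2.738, (60.07, 73.13), width = 2 · t* · s/√n = 13.06

The 99% CI is wider by 13.06 - 11.68 = 1.38.
Higher confidence requires a wider interval.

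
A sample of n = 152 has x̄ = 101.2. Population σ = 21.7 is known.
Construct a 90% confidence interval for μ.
(98.30, 104.10)

z-interval (σ known):
z* = 1.645 for 90% confidence

Margin of error = z* · σ/√n = 1.645 · 21.7/√152 = 2.90

CI: (101.2 - 2.90, 101.2 + 2.90) = (98.30, 104.10)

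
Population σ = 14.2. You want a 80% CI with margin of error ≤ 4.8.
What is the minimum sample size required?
n ≥ 15

For margin E ≤ 4.8:
n ≥ (z* · σ / E)²
n ≥ (1.282 · 14.2 / 4.8)²
n ≥ 14.38

Minimum n = 15 (rounding up)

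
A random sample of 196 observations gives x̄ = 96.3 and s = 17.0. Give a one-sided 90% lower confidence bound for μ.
μ ≥ 94.74

Lower bound (one-sided):
t* = 1.286 (one-sided for 90%)
Lower bound = x̄ - t* · s/√n = 96.3 - 1.286 · 17.0/√196 = 94.74

We are 90% confident that μ ≥ 94.74.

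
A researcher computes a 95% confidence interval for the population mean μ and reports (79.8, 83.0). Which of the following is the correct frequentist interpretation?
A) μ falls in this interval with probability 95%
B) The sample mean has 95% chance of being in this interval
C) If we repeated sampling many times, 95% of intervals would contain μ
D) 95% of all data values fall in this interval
C

A) Wrong — μ is fixed; the randomness lives in the interval, not in μ.
B) Wrong — x̄ is observed and sits in the interval by construction.
C) Correct — this is the frequentist long-run coverage interpretation.
D) Wrong — a CI is about the parameter μ, not individual data values.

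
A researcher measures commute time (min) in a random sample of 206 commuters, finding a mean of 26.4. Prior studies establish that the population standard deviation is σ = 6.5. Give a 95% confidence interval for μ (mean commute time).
(25.51, 27.29)

z-interval (σ known):
z* = 1.960 for 95% confidence

Margin of error = z* · σ/√n = 1.960 · 6.5/√206 = 0.89

CI: (26.4 - 0.89, 26.4 + 0.89) = (25.51, 27.29)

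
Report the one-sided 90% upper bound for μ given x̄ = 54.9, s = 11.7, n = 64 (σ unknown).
μ ≤ 56.79

Upper bound (one-sided):
t* = 1.295 (one-sided for 90%)
Upper bound = x̄ + t* · s/√n = 54.9 + 1.295 · 11.7/√64 = 56.79

We are 90% confident that μ ≤ 56.79.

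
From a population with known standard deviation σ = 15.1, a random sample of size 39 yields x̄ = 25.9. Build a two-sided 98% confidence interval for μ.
(20.28, 31.52)

z-interval (σ known):
z* = 2.326 for 98% confidence

Margin of error = z* · σ/√n = 2.326 · 15.1/√39 = 5.62

CI: (25.9 - 5.62, 25.9 + 5.62) = (20.28, 31.52)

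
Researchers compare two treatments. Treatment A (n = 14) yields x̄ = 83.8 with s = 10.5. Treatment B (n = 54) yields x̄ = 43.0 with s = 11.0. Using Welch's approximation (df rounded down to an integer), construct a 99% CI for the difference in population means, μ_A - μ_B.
(31.80, 49.80)

Difference: x̄₁ - x̄₂ = 40.80
SE = √(s₁²/n₁ + s₂²/n₂) = √(10.5²/14 + 11.0²/54) = 3.1805
df = 21.03 → 21 (Welch–Satterthwaite, rounded down)
t* = 2.831

CI: 40.80 ± 2.831 · 3.1805 = 40.80 ± 9.00 = (31.80, 49.80)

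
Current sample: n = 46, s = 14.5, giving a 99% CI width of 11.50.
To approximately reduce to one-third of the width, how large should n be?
n ≈ 414

CI width ∝ 1/√n
To reduce width by factor 3, need √n to grow by 3 → need 3² = 9 times as many samples.

Current: n = 46, width = 11.50
New: n = 414, width ≈ 3.69

Width reduced by factor of 11.50/3.69 = 3.12.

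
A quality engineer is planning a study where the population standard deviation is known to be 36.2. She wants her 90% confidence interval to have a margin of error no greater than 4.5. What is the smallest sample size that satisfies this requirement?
n ≥ 176

For margin E ≤ 4.5:
n ≥ (z* · σ / E)²
n ≥ (1.645 · 36.2 / 4.5)²
n ≥ 175.12

Minimum n = 176 (rounding up)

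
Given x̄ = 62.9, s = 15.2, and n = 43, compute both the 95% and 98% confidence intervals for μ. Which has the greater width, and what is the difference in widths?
98% CI is wider by 1.85

df = 42
95% CI: t* = 2.018, (58.22, 67.58), width = 2 · t* · s/√n = 9.36
98% CI: t* = 2.418, (57.30, 68.50), width = 2 · t* · s/√n = 11.21

The 98% CI is wider by 11.21 - 9.36 = 1.85.
Higher confidence requires a wider interval.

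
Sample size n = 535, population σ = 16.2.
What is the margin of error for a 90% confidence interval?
Margin of error = 1.15

Margin of error = z* · σ/√n
= 1.645 · 16.2/√535
= 1.645 · 16.2/23.1301
= 1.15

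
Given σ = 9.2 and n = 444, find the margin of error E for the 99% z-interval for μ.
Margin of error = 1.12

Margin of error = z* · σ/√n
= 2.576 · 9.2/√444
= 2.576 · 9.2/21.0713
= 1.12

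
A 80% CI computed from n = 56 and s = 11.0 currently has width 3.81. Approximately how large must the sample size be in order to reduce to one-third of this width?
n ≈ 504

CI width ∝ 1/√n
To reduce width by factor 3, need √n to grow by 3 → need 3² = 9 times as many samples.

Current: n = 56, width = 3.81
New: n = 504, width ≈ 1.26

Width reduced by factor of 3.81/1.26 = 3.02.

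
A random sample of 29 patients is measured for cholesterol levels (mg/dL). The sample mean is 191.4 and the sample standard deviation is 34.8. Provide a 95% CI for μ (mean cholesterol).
(178.17, 204.63)

t-interval (σ unknown):
df = n - 1 = 28
t* = 2.048 for 95% confidence

Margin of error = t* · s/√n = 2.048 · 34.8/√29 = 13.23

CI: (178.17, 204.63)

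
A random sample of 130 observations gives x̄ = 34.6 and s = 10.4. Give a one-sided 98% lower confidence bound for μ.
μ ≥ 32.71

Lower bound (one-sided):
t* = 2.075 (one-sided for 98%)
Lower bound = x̄ - t* · s/√n = 34.6 - 2.075 · 10.4/√130 = 32.71

We are 98% confident that μ ≥ 32.71.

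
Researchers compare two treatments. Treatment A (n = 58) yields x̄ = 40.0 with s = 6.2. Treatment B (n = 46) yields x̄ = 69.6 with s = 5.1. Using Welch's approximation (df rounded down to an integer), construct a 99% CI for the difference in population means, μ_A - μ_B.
(-32.51, -26.69)

Difference: x̄₁ - x̄₂ = -29.60
SE = √(s₁²/n₁ + s₂²/n₂) = √(6.2²/58 + 5.1²/46) = 1.1082
df = 101.85 → 101 (Welch–Satterthwaite, rounded down)
t* = 2.625

CI: -29.60 ± 2.625 · 1.1082 = -29.60 ± 2.91 = (-32.51, -26.69)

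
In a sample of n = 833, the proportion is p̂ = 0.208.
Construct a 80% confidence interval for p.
(0.190, 0.226)

Proportion CI:
SE = √(p̂(1-p̂)/n) = √(0.208 · 0.792 / 833) = 0.01406

z* = 1.282
Margin = z* · SE = 1.282 · 0.01406 = 0.0180

CI: 0.208 ± 0.0180 = (0.190, 0.226)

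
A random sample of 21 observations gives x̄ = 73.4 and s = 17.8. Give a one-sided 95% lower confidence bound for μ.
μ ≥ 66.70

Lower bound (one-sided):
t* = 1.725 (one-sided for 95%)
Lower bound = x̄ - t* · s/√n = 73.4 - 1.725 · 17.8/√21 = 66.70

We are 95% confident that μ ≥ 66.70.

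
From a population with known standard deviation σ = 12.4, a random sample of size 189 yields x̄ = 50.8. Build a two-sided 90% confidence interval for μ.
(49.32, 52.28)

z-interval (σ known):
z* = 1.645 for 90% confidence

Margin of error = z* · σ/√n = 1.645 · 12.4/√189 = 1.48

CI: (50.8 - 1.48, 50.8 + 1.48) = (49.32, 52.28)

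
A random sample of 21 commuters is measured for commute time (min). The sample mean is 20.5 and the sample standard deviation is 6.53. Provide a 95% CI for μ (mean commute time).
(17.53, 23.47)

t-interval (σ unknown):
df = n - 1 = 20
t* = 2.086 for 95% confidence

Margin of error = t* · s/√n = 2.086 · 6.53/√21 = 2.97

CI: (17.53, 23.47)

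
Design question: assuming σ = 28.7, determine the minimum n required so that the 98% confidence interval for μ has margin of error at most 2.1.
n ≥ 1011

For margin E ≤ 2.1:
n ≥ (z* · σ / E)²
n ≥ (2.326 · 28.7 / 2.1)²
n ≥ 1010.52

Minimum n = 1011 (rounding up)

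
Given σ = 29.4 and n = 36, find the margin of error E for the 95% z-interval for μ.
Margin of error = 9.60

Margin of error = z* · σ/√n
= 1.960 · 29.4/√36
= 1.960 · 29.4/6.0000
= 9.60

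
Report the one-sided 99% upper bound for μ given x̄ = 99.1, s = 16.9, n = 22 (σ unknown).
μ ≤ 108.17

Upper bound (one-sided):
t* = 2.518 (one-sided for 99%)
Upper bound = x̄ + t* · s/√n = 99.1 + 2.518 · 16.9/√22 = 108.17

We are 99% confident that μ ≤ 108.17.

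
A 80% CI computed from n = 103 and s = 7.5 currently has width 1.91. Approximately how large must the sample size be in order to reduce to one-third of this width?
n ≈ 927

CI width ∝ 1/√n
To reduce width by factor 3, need √n to grow by 3 → need 3² = 9 times as many samples.

Current: n = 103, width = 1.91
New: n = 927, width ≈ 0.63

Width reduced by factor of 1.91/0.63 = 3.03.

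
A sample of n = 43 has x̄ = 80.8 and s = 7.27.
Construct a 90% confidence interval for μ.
(78.94, 82.66)

t-interval (σ unknown):
df = n - 1 = 42
t* = 1.682 for 90% confidence

Margin of error = t* · s/√n = 1.682 · 7.27/√43 = 1.86

CI: (78.94, 82.66)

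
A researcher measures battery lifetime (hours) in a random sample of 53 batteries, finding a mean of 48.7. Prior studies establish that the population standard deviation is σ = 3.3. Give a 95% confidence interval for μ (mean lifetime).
(47.81, 49.59)

z-interval (σ known):
z* = 1.960 for 95% confidence

Margin of error = z* · σ/√n = 1.960 · 3.3/√53 = 0.89

CI: (48.7 - 0.89, 48.7 + 0.89) = (47.81, 49.59)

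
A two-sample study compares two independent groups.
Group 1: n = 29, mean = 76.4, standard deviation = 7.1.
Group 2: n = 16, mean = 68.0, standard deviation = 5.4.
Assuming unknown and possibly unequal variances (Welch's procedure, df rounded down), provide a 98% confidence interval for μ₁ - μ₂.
(3.82, 12.98)

Difference: x̄₁ - x̄₂ = 8.40
SE = √(s₁²/n₁ + s₂²/n₂) = √(7.1²/29 + 5.4²/16) = 1.8870
df = 38.50 → 38 (Welch–Satterthwaite, rounded down)
t* = 2.429

CI: 8.40 ± 2.429 · 1.8870 = 8.40 ± 4.58 = (3.82, 12.98)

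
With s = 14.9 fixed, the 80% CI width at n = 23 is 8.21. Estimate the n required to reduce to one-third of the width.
n ≈ 207

CI width ∝ 1/√n
To reduce width by factor 3, need √n to grow by 3 → need 3² = 9 times as many samples.

Current: n = 23, width = 8.21
New: n = 207, width ≈ 2.66

Width reduced by factor of 8.21/2.66 = 3.09.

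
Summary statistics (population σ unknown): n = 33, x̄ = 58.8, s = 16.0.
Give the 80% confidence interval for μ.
(55.15, 62.45)

t-interval (σ unknown):
df = n - 1 = 32
t* = 1.309 for 80% confidence

Margin of error = t* · s/√n = 1.309 · 16.0/√33 = 3.65

CI: (55.15, 62.45)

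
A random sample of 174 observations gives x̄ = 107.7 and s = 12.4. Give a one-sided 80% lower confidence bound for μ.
μ ≥ 106.91

Lower bound (one-sided):
t* = 0.844 (one-sided for 80%)
Lower bound = x̄ - t* · s/√n = 107.7 - 0.844 · 12.4/√174 = 106.91

We are 80% confident that μ ≥ 106.91.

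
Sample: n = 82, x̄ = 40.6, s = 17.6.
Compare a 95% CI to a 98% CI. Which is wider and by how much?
98% CI is wider by 1.48

df = 81
95% CI: t* = 1.990, (36.73, 44.47), width = 2 · t* · s/√n = 7.74
98% CI: t* = 2.373, (35.99, 45.21), width = 2 · t* · s/√n = 9.22

The 98% CI is wider by 9.22 - 7.74 = 1.48.
Higher confidence requires a wider interval.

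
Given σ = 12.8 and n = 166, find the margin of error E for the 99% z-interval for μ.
Margin of error = 2.56

Margin of error = z* · σ/√n
= 2.576 · 12.8/√166
= 2.576 · 12.8/12.8841
= 2.56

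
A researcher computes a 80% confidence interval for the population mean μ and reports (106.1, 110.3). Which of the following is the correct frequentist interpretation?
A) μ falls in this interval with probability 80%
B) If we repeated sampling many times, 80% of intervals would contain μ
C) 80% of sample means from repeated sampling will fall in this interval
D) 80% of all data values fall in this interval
B

A) Wrong — μ is fixed; the randomness lives in the interval, not in μ.
B) Correct — this is the frequentist long-run coverage interpretation.
C) Wrong — coverage applies to intervals containing μ, not to future x̄ values.
D) Wrong — a CI is about the parameter μ, not individual data values.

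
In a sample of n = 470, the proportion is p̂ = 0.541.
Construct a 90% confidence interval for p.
(0.503, 0.579)

Proportion CI:
SE = √(p̂(1-p̂)/n) = √(0.541 · 0.459 / 470) = 0.02299

z* = 1.645
Margin = z* · SE = 1.645 · 0.02299 = 0.0378

CI: 0.541 ± 0.0378 = (0.503, 0.579)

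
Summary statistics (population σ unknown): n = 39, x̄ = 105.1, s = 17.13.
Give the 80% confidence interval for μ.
(101.52, 108.68)

t-interval (σ unknown):
df = n - 1 = 38
t* = 1.304 for 80% confidence

Margin of error = t* · s/√n = 1.304 · 17.13/√39 = 3.58

CI: (101.52, 108.68)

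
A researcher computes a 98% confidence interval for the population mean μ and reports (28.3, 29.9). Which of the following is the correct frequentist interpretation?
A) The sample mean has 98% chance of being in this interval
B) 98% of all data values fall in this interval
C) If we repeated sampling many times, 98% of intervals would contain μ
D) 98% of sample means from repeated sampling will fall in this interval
C

A) Wrong — x̄ is observed and sits in the interval by construction.
B) Wrong — a CI is about the parameter μ, not individual data values.
C) Correct — this is the frequentist long-run coverage interpretation.
D) Wrong — coverage applies to intervals containing μ, not to future x̄ values.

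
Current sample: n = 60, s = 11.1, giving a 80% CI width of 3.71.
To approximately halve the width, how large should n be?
n ≈ 240

CI width ∝ 1/√n
To reduce width by factor 2, need √n to grow by 2 → need 2² = 4 times as many samples.

Current: n = 60, width = 3.71
New: n = 240, width ≈ 1.84

Width reduced by factor of 3.71/1.84 = 2.02.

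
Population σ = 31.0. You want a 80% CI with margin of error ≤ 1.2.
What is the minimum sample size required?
n ≥ 1097

For margin E ≤ 1.2:
n ≥ (z* · σ / E)²
n ≥ (1.282 · 31.0 / 1.2)²
n ≥ 1096.82

Minimum n = 1097 (rounding up)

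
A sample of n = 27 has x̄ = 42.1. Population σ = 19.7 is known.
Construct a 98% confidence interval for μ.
(33.28, 50.92)

z-interval (σ known):
z* = 2.326 for 98% confidence

Margin of error = z* · σ/√n = 2.326 · 19.7/√27 = 8.82

CI: (42.1 - 8.82, 42.1 + 8.82) = (33.28, 50.92)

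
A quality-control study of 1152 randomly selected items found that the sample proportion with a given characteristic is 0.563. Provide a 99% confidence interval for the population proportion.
(0.525, 0.601)

Proportion CI:
SE = √(p̂(1-p̂)/n) = √(0.563 · 0.437 / 1152) = 0.01461

z* = 2.576
Margin = z* · SE = 2.576 · 0.01461 = 0.0376

CI: 0.563 ± 0.0376 = (0.525, 0.601)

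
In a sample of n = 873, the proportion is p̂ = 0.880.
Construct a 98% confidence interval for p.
(0.854, 0.906)

Proportion CI:
SE = √(p̂(1-p̂)/n) = √(0.880 · 0.120 / 873) = 0.01100

z* = 2.326
Margin = z* · SE = 2.326 · 0.01100 = 0.0256

CI: 0.880 ± 0.0256 = (0.854, 0.906)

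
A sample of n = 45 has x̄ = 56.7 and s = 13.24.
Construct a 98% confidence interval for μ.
(51.94, 61.46)

t-interval (σ unknown):
df = n - 1 = 44
t* = 2.414 for 98% confidence

Margin of error = t* · s/√n = 2.414 · 13.24/√45 = 4.76

CI: (51.94, 61.46)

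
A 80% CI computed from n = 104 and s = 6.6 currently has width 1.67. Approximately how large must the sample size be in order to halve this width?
n ≈ 416

CI width ∝ 1/√n
To reduce width by factor 2, need √n to grow by 2 → need 2² = 4 times as many samples.

Current: n = 104, width = 1.67
New: n = 416, width ≈ 0.83

Width reduced by factor of 1.67/0.83 = 2.01.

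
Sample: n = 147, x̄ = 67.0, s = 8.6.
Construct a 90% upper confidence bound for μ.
μ ≤ 67.91

Upper bound (one-sided):
t* = 1.287 (one-sided for 90%)
Upper bound = x̄ + t* · s/√n = 67.0 + 1.287 · 8.6/√147 = 67.91

We are 90% confident that μ ≤ 67.91.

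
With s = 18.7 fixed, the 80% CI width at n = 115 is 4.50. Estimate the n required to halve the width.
n ≈ 460

CI width ∝ 1/√n
To reduce width by factor 2, need √n to grow by 2 → need 2² = 4 times as many samples.

Current: n = 115, width = 4.50
New: n = 460, width ≈ 2.24

Width reduced by factor of 4.50/2.24 = 2.01.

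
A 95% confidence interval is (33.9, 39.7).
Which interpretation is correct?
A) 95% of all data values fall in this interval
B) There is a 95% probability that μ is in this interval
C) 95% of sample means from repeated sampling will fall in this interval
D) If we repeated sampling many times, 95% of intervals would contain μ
D

A) Wrong — a CI is about the parameter μ, not individual data values.
B) Wrong — μ is fixed; the randomness lives in the interval, not in μ.
C) Wrong — coverage applies to intervals containing μ, not to future x̄ values.
D) Correct — this is the frequentist long-run coverage interpretation.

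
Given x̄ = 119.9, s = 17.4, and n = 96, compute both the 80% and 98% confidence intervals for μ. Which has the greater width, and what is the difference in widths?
98% CI is wider by 3.81

df = 95
80% CI: t* = 1.291, (117.61, 122.19), width = 2 · t* · s/√n = 4.59
98% CI: t* = 2.366, (115.70, 124.10), width = 2 · t* · s/√n = 8.40

The 98% CI is wider by 8.40 - 4.59 = 3.81.
Higher confidence requires a wider interval.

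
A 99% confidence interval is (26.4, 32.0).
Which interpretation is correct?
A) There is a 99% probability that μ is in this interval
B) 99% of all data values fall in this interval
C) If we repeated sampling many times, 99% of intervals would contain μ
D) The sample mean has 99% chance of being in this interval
C

A) Wrong — μ is fixed; the randomness lives in the interval, not in μ.
B) Wrong — a CI is about the parameter μ, not individual data values.
C) Correct — this is the frequentist long-run coverage interpretation.
D) Wrong — x̄ is observed and sits in the interval by construction.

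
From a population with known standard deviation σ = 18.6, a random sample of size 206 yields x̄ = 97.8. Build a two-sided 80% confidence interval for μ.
(96.14, 99.46)

z-interval (σ known):
z* = 1.282 for 80% confidence

Margin of error = z* · σ/√n = 1.282 · 18.6/√206 = 1.66

CI: (97.8 - 1.66, 97.8 + 1.66) = (96.14, 99.46)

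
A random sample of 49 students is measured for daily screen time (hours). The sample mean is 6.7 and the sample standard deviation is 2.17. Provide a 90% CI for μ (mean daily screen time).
(6.18, 7.22)

t-interval (σ unknown):
df = n - 1 = 48
t* = 1.677 for 90% confidence

Margin of error = t* · s/√n = 1.677 · 2.17/√49 = 0.52

CI: (6.18, 7.22)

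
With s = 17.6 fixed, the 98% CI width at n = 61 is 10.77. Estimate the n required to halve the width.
n ≈ 244

CI width ∝ 1/√n
To reduce width by factor 2, need √n to grow by 2 → need 2² = 4 times as many samples.

Current: n = 61, width = 10.77
New: n = 244, width ≈ 5.28

Width reduced by factor of 10.77/5.28 = 2.04.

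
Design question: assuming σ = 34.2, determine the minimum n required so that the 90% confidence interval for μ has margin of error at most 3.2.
n ≥ 310

For margin E ≤ 3.2:
n ≥ (z* · σ / E)²
n ≥ (1.645 · 34.2 / 3.2)²
n ≥ 309.09

Minimum n = 310 (rounding up)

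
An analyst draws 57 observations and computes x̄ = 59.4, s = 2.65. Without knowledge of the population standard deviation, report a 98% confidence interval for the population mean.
(58.56, 60.24)

t-interval (σ unknown):
df = n - 1 = 56
t* = 2.395 for 98% confidence

Margin of error = t* · s/√n = 2.395 · 2.65/√57 = 0.84

CI: (58.56, 60.24)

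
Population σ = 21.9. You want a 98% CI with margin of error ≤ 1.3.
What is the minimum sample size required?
n ≥ 1536

For margin E ≤ 1.3:
n ≥ (z* · σ / E)²
n ≥ (2.326 · 21.9 / 1.3)²
n ≥ 1535.40

Minimum n = 1536 (rounding up)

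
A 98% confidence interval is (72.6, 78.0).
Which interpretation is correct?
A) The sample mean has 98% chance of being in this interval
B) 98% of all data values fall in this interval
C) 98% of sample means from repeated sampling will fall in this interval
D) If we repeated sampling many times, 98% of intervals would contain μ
D

A) Wrong — x̄ is observed and sits in the interval by construction.
B) Wrong — a CI is about the parameter μ, not individual data values.
C) Wrong — coverage applies to intervals containing μ, not to future x̄ values.
D) Correct — this is the frequentist long-run coverage interpretation.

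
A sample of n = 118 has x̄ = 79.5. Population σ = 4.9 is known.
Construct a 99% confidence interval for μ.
(78.34, 80.66)

z-interval (σ known):
z* = 2.576 for 99% confidence

Margin of error = z* · σ/√n = 2.576 · 4.9/√118 = 1.16

CI: (79.5 - 1.16, 79.5 + 1.16) = (78.34, 80.66)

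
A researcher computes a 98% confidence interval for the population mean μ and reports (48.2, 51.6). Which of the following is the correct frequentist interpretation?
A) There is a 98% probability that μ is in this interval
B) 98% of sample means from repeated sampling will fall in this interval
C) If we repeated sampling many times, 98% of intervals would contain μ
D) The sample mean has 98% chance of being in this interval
C

A) Wrong — μ is fixed; the randomness lives in the interval, not in μ.
B) Wrong — coverage applies to intervals containing μ, not to future x̄ values.
C) Correct — this is the frequentist long-run coverage interpretation.
D) Wrong — x̄ is observed and sits in the interval by construction.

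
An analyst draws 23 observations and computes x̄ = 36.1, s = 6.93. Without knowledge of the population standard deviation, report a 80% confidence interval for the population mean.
(34.19, 38.01)

t-interval (σ unknown):
df = n - 1 = 22
t* = 1.321 for 80% confidence

Margin of error = t* · s/√n = 1.321 · 6.93/√23 = 1.91

CI: (34.19, 38.01)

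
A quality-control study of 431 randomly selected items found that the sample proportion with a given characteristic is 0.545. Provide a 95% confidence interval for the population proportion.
(0.498, 0.592)

Proportion CI:
SE = √(p̂(1-p̂)/n) = √(0.545 · 0.455 / 431) = 0.02399

z* = 1.960
Margin = z* · SE = 1.960 · 0.02399 = 0.0470

CI: 0.545 ± 0.0470 = (0.498, 0.592)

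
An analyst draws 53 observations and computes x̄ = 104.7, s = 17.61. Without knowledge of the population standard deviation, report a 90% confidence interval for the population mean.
(100.65, 108.75)

t-interval (σ unknown):
df = n - 1 = 52
t* = 1.675 for 90% confidence

Margin of error = t* · s/√n = 1.675 · 17.61/√53 = 4.05

CI: (100.65, 108.75)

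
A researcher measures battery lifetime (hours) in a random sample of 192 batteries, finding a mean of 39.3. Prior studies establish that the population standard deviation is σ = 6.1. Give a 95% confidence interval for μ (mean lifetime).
(38.44, 40.16)

z-interval (σ known):
z* = 1.960 for 95% confidence

Margin of error = z* · σ/√n = 1.960 · 6.1/√192 = 0.86

CI: (39.3 - 0.86, 39.3 + 0.86) = (38.44, 40.16)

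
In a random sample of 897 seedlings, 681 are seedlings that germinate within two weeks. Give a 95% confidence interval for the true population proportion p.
(0.731, 0.787)

Proportion CI:
p̂ = 681/897 = 0.75920
SE = √(p̂(1-p̂)/n) = √(0.75920 · 0.24080 / 897) = 0.01428

z* = 1.960
Margin = z* · SE = 1.960 · 0.01428 = 0.0280

CI: 0.75920 ± 0.0280 = (0.731, 0.787)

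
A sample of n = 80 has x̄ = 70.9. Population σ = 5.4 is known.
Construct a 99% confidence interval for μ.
(69.34, 72.46)

z-interval (σ known):
z* = 2.576 for 99% confidence

Margin of error = z* · σ/√n = 2.576 · 5.4/√80 = 1.56

CI: (70.9 - 1.56, 70.9 + 1.56) = (69.34, 72.46)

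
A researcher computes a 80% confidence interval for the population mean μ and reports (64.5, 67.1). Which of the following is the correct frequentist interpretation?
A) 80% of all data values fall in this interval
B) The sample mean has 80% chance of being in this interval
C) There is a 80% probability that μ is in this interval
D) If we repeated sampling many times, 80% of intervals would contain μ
D

A) Wrong — a CI is about the parameter μ, not individual data values.
B) Wrong — x̄ is observed and sits in the interval by construction.
C) Wrong — μ is fixed; the randomness lives in the interval, not in μ.
D) Correct — this is the frequentist long-run coverage interpretation.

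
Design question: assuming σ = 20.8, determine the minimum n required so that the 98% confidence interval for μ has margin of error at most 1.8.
n ≥ 723

For margin E ≤ 1.8:
n ≥ (z* · σ / E)²
n ≥ (2.326 · 20.8 / 1.8)²
n ≥ 722.44

Minimum n = 723 (rounding up)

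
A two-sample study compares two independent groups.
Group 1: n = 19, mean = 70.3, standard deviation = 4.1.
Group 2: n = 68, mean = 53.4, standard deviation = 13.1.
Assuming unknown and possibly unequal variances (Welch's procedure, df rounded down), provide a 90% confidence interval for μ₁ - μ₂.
(13.83, 19.97)

Difference: x̄₁ - x̄₂ = 16.90
SE = √(s₁²/n₁ + s₂²/n₂) = √(4.1²/19 + 13.1²/68) = 1.8462
df = 83.85 → 83 (Welch–Satterthwaite, rounded down)
t* = 1.663

CI: 16.90 ± 1.663 · 1.8462 = 16.90 ± 3.07 = (13.83, 19.97)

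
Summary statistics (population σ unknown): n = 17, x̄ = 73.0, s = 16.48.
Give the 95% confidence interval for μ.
(64.53, 81.47)

t-interval (σ unknown):
df = n - 1 = 16
t* = 2.120 for 95% confidence

Margin of error = t* · s/√n = 2.120 · 16.48/√17 = 8.47

CI: (64.53, 81.47)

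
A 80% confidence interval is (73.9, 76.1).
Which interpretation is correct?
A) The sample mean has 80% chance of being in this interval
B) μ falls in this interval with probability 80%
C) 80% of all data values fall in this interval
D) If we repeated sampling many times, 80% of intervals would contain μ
D

A) Wrong — x̄ is observed and sits in the interval by construction.
B) Wrong — μ is fixed; the randomness lives in the interval, not in μ.
C) Wrong — a CI is about the parameter μ, not individual data values.
D) Correct — this is the frequentist long-run coverage interpretation.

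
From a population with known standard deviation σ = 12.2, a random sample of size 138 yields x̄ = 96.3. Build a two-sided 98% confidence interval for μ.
(93.88, 98.72)

z-interval (σ known):
z* = 2.326 for 98% confidence

Margin of error = z* · σ/√n = 2.326 · 12.2/√138 = 2.42

CI: (96.3 - 2.42, 96.3 + 2.42) = (93.88, 98.72)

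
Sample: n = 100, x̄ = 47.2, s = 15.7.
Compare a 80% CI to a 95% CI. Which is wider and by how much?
95% CI is wider by 2.18

df = 99
80% CI: t* = 1.290, (45.17, 49.23), width = 2 · t* · s/√n = 4.05
95% CI: t* = 1.984, (44.09, 50.31), width = 2 · t* · s/√n = 6.23

The 95% CI is wider by 6.23 - 4.05 = 2.18.
Higher confidence requires a wider interval.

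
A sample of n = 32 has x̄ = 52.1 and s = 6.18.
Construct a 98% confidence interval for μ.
(49.42, 54.78)

t-interval (σ unknown):
df = n - 1 = 31
t* = 2.453 for 98% confidence

Margin of error = t* · s/√n = 2.453 · 6.18/√32 = 2.68

CI: (49.42, 54.78)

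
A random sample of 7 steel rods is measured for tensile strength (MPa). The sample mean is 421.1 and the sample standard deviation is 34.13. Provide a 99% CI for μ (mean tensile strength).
(373.28, 468.92)

t-interval (σ unknown):
df = n - 1 = 6
t* = 3.707 for 99% confidence

Margin of error = t* · s/√n = 3.707 · 34.13/√7 = 47.82

CI: (373.28, 468.92)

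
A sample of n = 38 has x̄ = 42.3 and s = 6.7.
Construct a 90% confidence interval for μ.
(40.47, 44.13)

t-interval (σ unknown):
df = n - 1 = 37
t* = 1.687 for 90% confidence

Margin of error = t* · s/√n = 1.687 · 6.7/√38 = 1.83

CI: (40.47, 44.13)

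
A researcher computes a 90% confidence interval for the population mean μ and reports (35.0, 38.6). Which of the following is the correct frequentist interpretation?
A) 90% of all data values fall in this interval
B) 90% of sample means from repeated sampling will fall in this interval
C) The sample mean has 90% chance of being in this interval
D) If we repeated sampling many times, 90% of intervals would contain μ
D

A) Wrong — a CI is about the parameter μ, not individual data values.
B) Wrong — coverage applies to intervals containing μ, not to future x̄ values.
C) Wrong — x̄ is observed and sits in the interval by construction.
D) Correct — this is the frequentist long-run coverage interpretation.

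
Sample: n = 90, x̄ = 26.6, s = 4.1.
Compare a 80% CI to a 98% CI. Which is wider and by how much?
98% CI is wider by 0.93

df = 89
80% CI: t* = 1.291, (26.04, 27.16), width = 2 · t* · s/√n = 1.12
98% CI: t* = 2.369, (25.58, 27.62), width = 2 · t* · s/√n = 2.05

The 98% CI is wider by 2.05 - 1.12 = 0.93.
Higher confidence requires a wider interval.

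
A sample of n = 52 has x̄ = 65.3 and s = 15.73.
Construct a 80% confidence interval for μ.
(62.47, 68.13)

t-interval (σ unknown):
df = n - 1 = 51
t* = 1.298 for 80% confidence

Margin of error = t* · s/√n = 1.298 · 15.73/√52 = 2.83

CI: (62.47, 68.13)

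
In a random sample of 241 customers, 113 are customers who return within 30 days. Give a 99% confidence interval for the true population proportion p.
(0.386, 0.552)

Proportion CI:
p̂ = 113/241 = 0.46888
SE = √(p̂(1-p̂)/n) = √(0.46888 · 0.53112 / 241) = 0.03215

z* = 2.576
Margin = z* · SE = 2.576 · 0.03215 = 0.0828

CI: 0.46888 ± 0.0828 = (0.386, 0.552)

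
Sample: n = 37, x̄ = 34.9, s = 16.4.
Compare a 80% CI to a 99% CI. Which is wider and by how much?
99% CI is wider by 7.62

df = 36
80% CI: t* = 1.306, (31.38, 38.42), width = 2 · t* · s/√n = 7.04
99% CI: t* = 2.719, (27.57, 42.23), width = 2 · t* · s/√n = 14.66

The 99% CI is wider by 14.66 - 7.04 = 7.62.
Higher confidence requires a wider interval.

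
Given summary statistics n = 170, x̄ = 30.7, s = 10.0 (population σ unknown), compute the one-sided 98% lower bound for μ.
μ ≥ 29.11

Lower bound (one-sided):
t* = 2.070 (one-sided for 98%)
Lower bound = x̄ - t* · s/√n = 30.7 - 2.070 · 10.0/√170 = 29.11

We are 98% confident that μ ≥ 29.11.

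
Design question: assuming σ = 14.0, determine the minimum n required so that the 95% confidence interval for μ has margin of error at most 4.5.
n ≥ 38

For margin E ≤ 4.5:
n ≥ (z* · σ / E)²
n ≥ (1.960 · 14.0 / 4.5)²
n ≥ 37.18

Minimum n = 38 (rounding up)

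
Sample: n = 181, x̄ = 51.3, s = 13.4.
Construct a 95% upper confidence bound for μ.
μ ≤ 52.95

Upper bound (one-sided):
t* = 1.653 (one-sided for 95%)
Upper bound = x̄ + t* · s/√n = 51.3 + 1.653 · 13.4/√181 = 52.95

We are 95% confident that μ ≤ 52.95.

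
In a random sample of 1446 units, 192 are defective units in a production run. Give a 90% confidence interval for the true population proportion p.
(0.118, 0.147)

Proportion CI:
p̂ = 192/1446 = 0.13278
SE = √(p̂(1-p̂)/n) = √(0.13278 · 0.86722 / 1446) = 0.00892

z* = 1.645
Margin = z* · SE = 1.645 · 0.00892 = 0.0147

CI: 0.13278 ± 0.0147 = (0.118, 0.147)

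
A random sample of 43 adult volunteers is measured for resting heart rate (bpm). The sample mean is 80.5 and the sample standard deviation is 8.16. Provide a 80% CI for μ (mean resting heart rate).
(78.88, 82.12)

t-interval (σ unknown):
df = n - 1 = 42
t* = 1.302 for 80% confidence

Margin of error = t* · s/√n = 1.302 · 8.16/√43 = 1.62

CI: (78.88, 82.12)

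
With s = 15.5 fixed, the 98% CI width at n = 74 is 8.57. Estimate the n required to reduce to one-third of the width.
n ≈ 666

CI width ∝ 1/√n
To reduce width by factor 3, need √n to grow by 3 → need 3² = 9 times as many samples.

Current: n = 74, width = 8.57
New: n = 666, width ≈ 2.80

Width reduced by factor of 8.57/2.80 = 3.06.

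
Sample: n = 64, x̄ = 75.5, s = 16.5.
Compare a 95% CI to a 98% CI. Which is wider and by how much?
98% CI is wider by 1.61

df = 63
95% CI: t* = 1.998, (71.38, 79.62), width = 2 · t* · s/√n = 8.24
98% CI: t* = 2.387, (70.58, 80.42), width = 2 · t* · s/√n = 9.85

The 98% CI is wider by 9.85 - 8.24 = 1.61.
Higher confidence requires a wider interval.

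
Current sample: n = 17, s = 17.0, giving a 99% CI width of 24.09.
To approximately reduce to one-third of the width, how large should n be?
n ≈ 153

CI width ∝ 1/√n
To reduce width by factor 3, need √n to grow by 3 → need 3² = 9 times as many samples.

Current: n = 17, width = 24.09
New: n = 153, width ≈ 7.17

Width reduced by factor of 24.09/7.17 = 3.36.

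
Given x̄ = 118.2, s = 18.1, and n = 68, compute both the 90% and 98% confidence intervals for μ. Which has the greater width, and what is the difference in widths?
98% CI is wider by 3.14

df = 67
90% CI: t* = 1.668, (114.54, 121.86), width = 2 · t* · s/√n = 7.32
98% CI: t* = 2.383, (112.97, 123.43), width = 2 · t* · s/√n = 10.46

The 98% CI is wider by 10.46 - 7.32 = 3.14.
Higher confidence requires a wider interval.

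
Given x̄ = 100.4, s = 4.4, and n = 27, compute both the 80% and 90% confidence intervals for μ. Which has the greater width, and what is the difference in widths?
90% CI is wider by 0.66

df = 26
80% CI: t* = 1.315, (99.29, 101.51), width = 2 · t* · s/√n = 2.23
90% CI: t* = 1.706, (98.96, 101.84), width = 2 · t* · s/√n = 2.89

The 90% CI is wider by 2.89 - 2.23 = 0.66.
Higher confidence requires a wider interval.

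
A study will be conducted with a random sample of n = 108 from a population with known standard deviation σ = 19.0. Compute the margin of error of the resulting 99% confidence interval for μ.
Margin of error = 4.71

Margin of error = z* · σ/√n
= 2.576 · 19.0/√108
= 2.576 · 19.0/10.3923
= 4.71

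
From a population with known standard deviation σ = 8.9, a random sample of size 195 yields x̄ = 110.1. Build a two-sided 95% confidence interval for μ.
(108.85, 111.35)

z-interval (σ known):
z* = 1.960 for 95% confidence

Margin of error = z* · σ/√n = 1.960 · 8.9/√195 = 1.25

CI: (110.1 - 1.25, 110.1 + 1.25) = (108.85, 111.35)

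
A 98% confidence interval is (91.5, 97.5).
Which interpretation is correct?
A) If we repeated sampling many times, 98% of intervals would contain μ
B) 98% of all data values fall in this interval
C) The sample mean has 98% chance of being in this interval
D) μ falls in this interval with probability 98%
A

A) Correct — this is the frequentist long-run coverage interpretation.
B) Wrong — a CI is about the parameter μ, not individual data values.
C) Wrong — x̄ is observed and sits in the interval by construction.
D) Wrong — μ is fixed; the randomness lives in the interval, not in μ.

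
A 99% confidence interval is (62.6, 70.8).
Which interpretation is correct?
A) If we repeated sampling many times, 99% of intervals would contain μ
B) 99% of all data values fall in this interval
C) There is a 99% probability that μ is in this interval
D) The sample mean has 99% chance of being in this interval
A

A) Correct — this is the frequentist long-run coverage interpretation.
B) Wrong — a CI is about the parameter μ, not individual data values.
C) Wrong — μ is fixed; the randomness lives in the interval, not in μ.
D) Wrong — x̄ is observed and sits in the interval by construction.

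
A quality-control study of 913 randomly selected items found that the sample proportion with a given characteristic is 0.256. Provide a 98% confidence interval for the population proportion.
(0.222, 0.290)

Proportion CI:
SE = √(p̂(1-p̂)/n) = √(0.256 · 0.744 / 913) = 0.01444

z* = 2.326
Margin = z* · SE = 2.326 · 0.01444 = 0.0336

CI: 0.256 ± 0.0336 = (0.222, 0.290)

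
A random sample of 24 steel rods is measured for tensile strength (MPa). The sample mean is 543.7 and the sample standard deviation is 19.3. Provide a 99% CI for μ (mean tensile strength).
(532.64, 554.76)

t-interval (σ unknown):
df = n - 1 = 23
t* = 2.807 for 99% confidence

Margin of error = t* · s/√n = 2.807 · 19.3/√24 = 11.06

CI: (532.64, 554.76)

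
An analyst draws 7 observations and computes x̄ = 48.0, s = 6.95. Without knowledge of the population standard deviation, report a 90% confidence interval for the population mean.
(42.90, 53.10)

t-interval (σ unknown):
df = n - 1 = 6
t* = 1.943 for 90% confidence

Margin of error = t* · s/√n = 1.943 · 6.95/√7 = 5.10

CI: (42.90, 53.10)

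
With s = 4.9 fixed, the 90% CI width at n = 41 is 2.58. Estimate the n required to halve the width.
n ≈ 164

CI width ∝ 1/√n
To reduce width by factor 2, need √n to grow by 2 → need 2² = 4 times as many samples.

Current: n = 41, width = 2.58
New: n = 164, width ≈ 1.27

Width reduced by factor of 2.58/1.27 = 2.03.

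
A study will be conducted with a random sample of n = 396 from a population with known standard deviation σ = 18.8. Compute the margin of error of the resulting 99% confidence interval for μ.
Margin of error = 2.43

Margin of error = z* · σ/√n
= 2.576 · 18.8/√396
= 2.576 · 18.8/19.8997
= 2.43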